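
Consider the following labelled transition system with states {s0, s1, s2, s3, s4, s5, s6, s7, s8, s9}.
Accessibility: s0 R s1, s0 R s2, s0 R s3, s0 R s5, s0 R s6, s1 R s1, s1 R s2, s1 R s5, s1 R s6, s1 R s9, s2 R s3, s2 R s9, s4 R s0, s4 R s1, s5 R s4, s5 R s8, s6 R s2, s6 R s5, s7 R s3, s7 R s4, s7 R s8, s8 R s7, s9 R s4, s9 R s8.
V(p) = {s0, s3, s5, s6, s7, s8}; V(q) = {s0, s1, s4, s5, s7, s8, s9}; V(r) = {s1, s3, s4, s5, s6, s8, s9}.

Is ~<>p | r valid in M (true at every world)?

No

Let φ = ~<>p | r. Evaluate φ at each world:
  s0 (successors {s1, s2, s3, s5, s6}): φ is false.
  s1 (successors {s1, s2, s5, s6, s9}): φ is true.
  s2 (successors {s3, s9}): φ is false.
  s3 (successors ∅): φ is true.
  s4 (successors {s0, s1}): φ is true.
  s5 (successors {s4, s8}): φ is true.
  s6 (successors {s2, s5}): φ is true.
  s7 (successors {s3, s4, s8}): φ is false.
  s8 (successors {s7}): φ is true.
  s9 (successors {s4, s8}): φ is true.
Detail at s0 (counterexample):
  At s0: ~<>p is false, r is false, so ~<>p | r is false.
    At s0: <>p is true, so ~<>p is false.
      At s0: <>p requires p at some successor in {s1, s2, s3, s5, s6}.
        p holds at s3, so <>p is true at s0.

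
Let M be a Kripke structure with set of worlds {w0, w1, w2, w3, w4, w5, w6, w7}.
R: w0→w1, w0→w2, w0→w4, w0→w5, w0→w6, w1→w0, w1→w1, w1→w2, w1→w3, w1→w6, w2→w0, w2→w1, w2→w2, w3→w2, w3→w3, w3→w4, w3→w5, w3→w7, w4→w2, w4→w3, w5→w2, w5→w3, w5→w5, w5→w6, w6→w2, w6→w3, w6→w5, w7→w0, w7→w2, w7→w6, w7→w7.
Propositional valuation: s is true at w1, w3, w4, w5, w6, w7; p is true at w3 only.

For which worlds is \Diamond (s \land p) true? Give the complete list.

Recall that \Diamond ψ holds at a world iff ψ holds at some accessible world.
Let φ = \Diamond (s \land p). Evaluate φ at each world:
  w0 (successors {w1, w2, w4, w5, w6}): φ is false.
  w1 (successors {w0, w1, w2, w3, w6}): φ is true.
  w2 (successors {w0, w1, w2}): φ is false.
  w3 (successors {w2, w3, w4, w5, w7}): φ is true.
  w4 (successors {w2, w3}): φ is true.
  w5 (successors {w2, w3, w5, w6}): φ is true.
  w6 (successors {w2, w3, w5}): φ is true.
  w7 (successors {w0, w2, w6, w7}): φ is false.
For instance, at w1:
  At w1: \Diamond (s \land p) requires s \land p at some successor in {w0, w1, w2, w3, w6}.
    s \land p holds at w3, so \Diamond (s \land p) is true at w1.
Satisfying worlds: {w1, w3, w4, w5, w6}

w1, w3, w4, w5, w6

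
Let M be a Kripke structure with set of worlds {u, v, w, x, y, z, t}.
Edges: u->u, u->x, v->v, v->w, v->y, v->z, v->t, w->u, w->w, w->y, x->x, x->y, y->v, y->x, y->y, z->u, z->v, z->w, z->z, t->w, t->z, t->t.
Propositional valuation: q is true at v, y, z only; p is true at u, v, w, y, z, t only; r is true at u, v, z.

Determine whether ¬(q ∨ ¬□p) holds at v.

Recall that □ψ holds at a world iff ψ holds at every accessible world, and ◇ψ holds iff ψ holds at some accessible world.
At v: q ∨ ¬□p is true, so ¬(q ∨ ¬□p) is false.
  At v: q is true, ¬□p is false, so q ∨ ¬□p is true.
    At v: □p is true, so ¬□p is false.
      At v: □p requires p at every successor {v, w, y, z, t}.
        At v: p is true.
        At w: p is true.
        At y: p is true.
        At z: p is true.
        At t: p is true.
      So □p is true at v.

No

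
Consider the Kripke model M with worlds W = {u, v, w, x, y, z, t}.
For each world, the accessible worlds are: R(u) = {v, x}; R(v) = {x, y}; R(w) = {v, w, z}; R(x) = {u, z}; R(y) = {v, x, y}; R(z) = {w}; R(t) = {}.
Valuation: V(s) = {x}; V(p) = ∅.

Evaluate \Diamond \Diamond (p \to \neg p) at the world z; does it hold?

At z: \Diamond \Diamond (p \to \neg p) requires \Diamond (p \to \neg p) at some successor in {w}.
  \Diamond (p \to \neg p) holds at w, so \Diamond \Diamond (p \to \neg p) is true at z.
    At w: \Diamond (p \to \neg p) requires p \to \neg p at some successor in {v, w, z}.
      p \to \neg p holds at v, so \Diamond (p \to \neg p) is true at w.

Yes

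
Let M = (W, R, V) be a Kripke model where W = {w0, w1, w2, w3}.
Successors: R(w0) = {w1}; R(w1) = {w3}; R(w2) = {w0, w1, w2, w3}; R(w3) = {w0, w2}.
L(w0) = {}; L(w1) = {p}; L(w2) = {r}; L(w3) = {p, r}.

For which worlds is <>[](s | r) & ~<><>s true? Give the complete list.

w0, w2

Recall that []ψ holds at a world iff ψ holds at every accessible world, and <>ψ holds iff ψ holds at some accessible world.
Let φ = <>[](s | r) & ~<><>s. Evaluate φ at each world:
  w0 (successors {w1}): φ is true.
  w1 (successors {w3}): φ is false.
  w2 (successors {w0, w1, w2, w3}): φ is true.
  w3 (successors {w0, w2}): φ is false.
For instance, at w0:
  At w0: <>[](s | r) is true, ~<><>s is true, so <>[](s | r) & ~<><>s is true.
    At w0: <>[](s | r) requires [](s | r) at some successor in {w1}.
      [](s | r) holds at w1, so <>[](s | r) is true at w0.
    At w0: <><>s is false, so ~<><>s is true.
      At w0: <><>s requires <>s at some successor in {w1}.
        At w1: <>s is false.
      So <><>s is false at w0.
Satisfying worlds: {w0, w2}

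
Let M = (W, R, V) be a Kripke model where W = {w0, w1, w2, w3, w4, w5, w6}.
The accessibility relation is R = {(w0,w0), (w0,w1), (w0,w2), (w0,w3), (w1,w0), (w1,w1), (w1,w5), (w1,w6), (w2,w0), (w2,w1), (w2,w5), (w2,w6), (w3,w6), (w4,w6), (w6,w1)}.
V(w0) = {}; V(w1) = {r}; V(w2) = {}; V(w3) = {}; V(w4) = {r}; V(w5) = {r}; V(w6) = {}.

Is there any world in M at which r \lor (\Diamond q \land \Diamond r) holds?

Yes

Let φ = r \lor (\Diamond q \land \Diamond r). Evaluate φ at each world:
  w0 (successors {w0, w1, w2, w3}): φ is false.
  w1 (successors {w0, w1, w5, w6}): φ is true.
  w2 (successors {w0, w1, w5, w6}): φ is false.
  w3 (successors {w6}): φ is false.
  w4 (successors {w6}): φ is true.
  w5 (successors ∅): φ is true.
  w6 (successors {w1}): φ is false.
Detail at w1 (witness):
  At w1: r is true, \Diamond q \land \Diamond r is false, so r \lor (\Diamond q \land \Diamond r) is true.
    At w1: \Diamond q is false, \Diamond r is true, so \Diamond q \land \Diamond r is false.
      At w1: \Diamond q requires q at some successor in {w0, w1, w5, w6}.
        At w0: q is false.
        At w1: q is false.
        At w5: q is false.
        At w6: q is false.
      So \Diamond q is false at w1.
      At w1: \Diamond r requires r at some successor in {w0, w1, w5, w6}.
        r holds at w1, so \Diamond r is true at w1.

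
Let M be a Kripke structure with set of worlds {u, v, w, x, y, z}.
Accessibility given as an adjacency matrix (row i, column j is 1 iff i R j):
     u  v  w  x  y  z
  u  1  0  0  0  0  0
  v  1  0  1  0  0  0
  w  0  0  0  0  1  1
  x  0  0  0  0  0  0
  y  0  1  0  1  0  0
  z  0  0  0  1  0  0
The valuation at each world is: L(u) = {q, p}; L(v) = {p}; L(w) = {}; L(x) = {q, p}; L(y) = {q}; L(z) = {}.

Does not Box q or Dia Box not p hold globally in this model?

Let φ = not Box q or Dia Box not p. Evaluate φ at each world:
  u (successors {u}): φ is false.
  v (successors {u, w}): φ is true.
  w (successors {y, z}): φ is true.
  x (successors ∅): φ is false.
  y (successors {v, x}): φ is true.
  z (successors {x}): φ is true.
Detail at u (counterexample):
  At u: not Box q is false, Dia Box not p is false, so not Box q or Dia Box not p is false.
    At u: Box q is true, so not Box q is false.
      At u: Box q requires q at every successor {u}.
        At u: q is true.
      So Box q is true at u.
    At u: Dia Box not p requires Box not p at some successor in {u}.
      At u: Box not p is false.
    So Dia Box not p is false at u.

No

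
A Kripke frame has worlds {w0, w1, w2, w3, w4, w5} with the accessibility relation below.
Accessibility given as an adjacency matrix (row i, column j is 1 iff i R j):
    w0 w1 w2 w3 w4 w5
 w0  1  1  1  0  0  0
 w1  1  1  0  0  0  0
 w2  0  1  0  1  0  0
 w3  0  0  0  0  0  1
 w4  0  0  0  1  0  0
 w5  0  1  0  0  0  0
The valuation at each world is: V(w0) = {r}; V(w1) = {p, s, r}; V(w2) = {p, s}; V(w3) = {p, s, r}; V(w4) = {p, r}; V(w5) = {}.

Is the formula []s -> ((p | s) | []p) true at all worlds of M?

Yes

Let φ = []s -> ((p | s) | []p). Evaluate φ at each world:
  w0 (successors {w0, w1, w2}): φ is true.
  w1 (successors {w0, w1}): φ is true.
  w2 (successors {w1, w3}): φ is true.
  w3 (successors {w5}): φ is true.
  w4 (successors {w3}): φ is true.
  w5 (successors {w1}): φ is true.
For instance, at w3:
  At w3: []s is false, (p | s) | []p is true, so []s -> ((p | s) | []p) is true.
    At w3: []s requires s at every successor {w5}.
      s fails at w5, so []s is false at w3.
    At w3: p | s is true, []p is false, so (p | s) | []p is true.
      At w3: []p requires p at every successor {w5}.
        p fails at w5, so []p is false at w3.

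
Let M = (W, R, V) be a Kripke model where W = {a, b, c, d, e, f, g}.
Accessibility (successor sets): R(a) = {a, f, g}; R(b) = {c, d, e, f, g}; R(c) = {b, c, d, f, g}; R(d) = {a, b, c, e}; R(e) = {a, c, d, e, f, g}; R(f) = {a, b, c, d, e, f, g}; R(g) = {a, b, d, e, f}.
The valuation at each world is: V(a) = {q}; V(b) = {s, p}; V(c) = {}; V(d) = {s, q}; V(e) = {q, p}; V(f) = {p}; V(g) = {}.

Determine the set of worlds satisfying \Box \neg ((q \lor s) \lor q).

none

Let φ = \Box \neg ((q \lor s) \lor q). Evaluate φ at each world:
  a (successors {a, f, g}): φ is false.
  b (successors {c, d, e, f, g}): φ is false.
  c (successors {b, c, d, f, g}): φ is false.
  d (successors {a, b, c, e}): φ is false.
  e (successors {a, c, d, e, f, g}): φ is false.
  f (successors {a, b, c, d, e, f, g}): φ is false.
  g (successors {a, b, d, e, f}): φ is false.
For instance, at c:
  At c: \Box \neg ((q \lor s) \lor q) requires \neg ((q \lor s) \lor q) at every successor {b, c, d, f, g}.
    \neg ((q \lor s) \lor q) fails at b, so \Box \neg ((q \lor s) \lor q) is false at c.
Satisfying worlds: none.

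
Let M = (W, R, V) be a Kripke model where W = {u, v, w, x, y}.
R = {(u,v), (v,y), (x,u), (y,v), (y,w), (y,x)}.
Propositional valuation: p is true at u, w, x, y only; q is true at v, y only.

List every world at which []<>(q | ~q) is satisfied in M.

Recall that []ψ holds at a world iff ψ holds at every accessible world, and <>ψ holds iff ψ holds at some accessible world.
Let φ = []<>(q | ~q). Evaluate φ at each world:
  u (successors {v}): φ is true.
  v (successors {y}): φ is true.
  w (successors ∅): φ is true.
  x (successors {u}): φ is true.
  y (successors {v, w, x}): φ is false.
For instance, at x:
  At x: []<>(q | ~q) requires <>(q | ~q) at every successor {u}.
      At u: <>(q | ~q) requires q | ~q at some successor in {v}.
        q | ~q holds at v, so <>(q | ~q) is true at u.
  So []<>(q | ~q) is true at x.
Satisfying worlds: {u, v, w, x}

u, v, w, x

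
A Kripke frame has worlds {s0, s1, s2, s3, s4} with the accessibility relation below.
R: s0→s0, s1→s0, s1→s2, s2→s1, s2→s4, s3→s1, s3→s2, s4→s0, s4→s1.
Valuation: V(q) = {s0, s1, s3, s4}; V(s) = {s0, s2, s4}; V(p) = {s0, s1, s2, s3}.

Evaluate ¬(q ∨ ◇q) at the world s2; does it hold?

No

At s2: q ∨ ◇q is true, so ¬(q ∨ ◇q) is false.
  At s2: q is false, ◇q is true, so q ∨ ◇q is true.
    At s2: ◇q requires q at some successor in {s1, s4}.
      q holds at s1, so ◇q is true at s2.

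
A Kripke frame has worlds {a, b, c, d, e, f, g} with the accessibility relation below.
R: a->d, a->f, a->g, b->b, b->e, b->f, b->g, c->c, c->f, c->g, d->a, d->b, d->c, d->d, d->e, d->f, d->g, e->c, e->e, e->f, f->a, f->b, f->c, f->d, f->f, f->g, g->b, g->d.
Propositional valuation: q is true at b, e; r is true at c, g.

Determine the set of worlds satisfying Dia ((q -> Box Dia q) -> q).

Recall that Box ψ holds at a world iff ψ holds at every accessible world, and Dia ψ holds iff ψ holds at some accessible world.
Let φ = Dia ((q -> Box Dia q) -> q). Evaluate φ at each world:
  a (successors {d, f, g}): φ is false.
  b (successors {b, e, f, g}): φ is true.
  c (successors {c, f, g}): φ is false.
  d (successors {a, b, c, d, e, f, g}): φ is true.
  e (successors {c, e, f}): φ is true.
  f (successors {a, b, c, d, f, g}): φ is true.
  g (successors {b, d}): φ is true.
For instance, at c:
  At c: Dia ((q -> Box Dia q) -> q) requires (q -> Box Dia q) -> q at some successor in {c, f, g}.
    At c: (q -> Box Dia q) -> q is false.
    At f: (q -> Box Dia q) -> q is false.
    At g: (q -> Box Dia q) -> q is false.
  So Dia ((q -> Box Dia q) -> q) is false at c.
Satisfying worlds: {b, d, e, f, g}

b, d, e, f, g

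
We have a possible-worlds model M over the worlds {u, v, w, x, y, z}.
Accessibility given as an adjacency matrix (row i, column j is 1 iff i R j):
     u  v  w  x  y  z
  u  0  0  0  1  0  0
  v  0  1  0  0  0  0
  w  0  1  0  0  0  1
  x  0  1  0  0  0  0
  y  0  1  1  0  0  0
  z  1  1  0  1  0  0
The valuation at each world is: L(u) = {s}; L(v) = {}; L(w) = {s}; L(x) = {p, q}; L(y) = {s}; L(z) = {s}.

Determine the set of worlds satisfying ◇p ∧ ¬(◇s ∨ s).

Let φ = ◇p ∧ ¬(◇s ∨ s). Evaluate φ at each world:
  u (successors {x}): φ is false.
  v (successors {v}): φ is false.
  w (successors {v, z}): φ is false.
  x (successors {v}): φ is false.
  y (successors {v, w}): φ is false.
  z (successors {u, v, x}): φ is false.
For instance, at x:
  At x: ◇p is false, ¬(◇s ∨ s) is true, so ◇p ∧ ¬(◇s ∨ s) is false.
    At x: ◇p requires p at some successor in {v}.
      At v: p is false.
    So ◇p is false at x.
    At x: ◇s ∨ s is false, so ¬(◇s ∨ s) is true.
      At x: ◇s is false, s is false, so ◇s ∨ s is false.
Satisfying worlds: none.

none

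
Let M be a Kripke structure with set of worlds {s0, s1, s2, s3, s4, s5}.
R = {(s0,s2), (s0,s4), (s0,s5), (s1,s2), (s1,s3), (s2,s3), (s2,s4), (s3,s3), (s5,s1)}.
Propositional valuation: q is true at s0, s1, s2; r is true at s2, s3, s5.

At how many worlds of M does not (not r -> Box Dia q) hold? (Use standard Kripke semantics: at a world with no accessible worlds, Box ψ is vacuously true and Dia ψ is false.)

2

Let φ = not (not r -> Box Dia q). Evaluate φ at each world:
  s0 (successors {s2, s4, s5}): φ is true.
  s1 (successors {s2, s3}): φ is true.
  s2 (successors {s3, s4}): φ is false.
  s3 (successors {s3}): φ is false.
  s4 (successors ∅): φ is false.
  s5 (successors {s1}): φ is false.
For instance, at s2:
  At s2: not r -> Box Dia q is true, so not (not r -> Box Dia q) is false.
    At s2: not r is false, Box Dia q is false, so not r -> Box Dia q is true.
      At s2: Box Dia q requires Dia q at every successor {s3, s4}.
        Dia q fails at s3, so Box Dia q is false at s2.
Satisfying worlds: {s0, s1}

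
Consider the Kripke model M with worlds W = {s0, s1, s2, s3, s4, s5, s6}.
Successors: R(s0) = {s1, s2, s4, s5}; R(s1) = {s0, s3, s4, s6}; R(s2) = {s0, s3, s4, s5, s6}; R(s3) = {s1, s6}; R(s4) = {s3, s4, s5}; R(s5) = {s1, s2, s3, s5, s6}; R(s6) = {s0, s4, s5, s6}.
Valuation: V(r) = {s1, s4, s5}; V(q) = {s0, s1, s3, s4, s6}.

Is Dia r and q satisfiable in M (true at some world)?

Yes

Recall that Dia ψ holds at a world iff ψ holds at some accessible world.
Let φ = Dia r and q. Evaluate φ at each world:
  s0 (successors {s1, s2, s4, s5}): φ is true.
  s1 (successors {s0, s3, s4, s6}): φ is true.
  s2 (successors {s0, s3, s4, s5, s6}): φ is false.
  s3 (successors {s1, s6}): φ is true.
  s4 (successors {s3, s4, s5}): φ is true.
  s5 (successors {s1, s2, s3, s5, s6}): φ is false.
  s6 (successors {s0, s4, s5, s6}): φ is true.
Detail at s0 (witness):
  At s0: Dia r is true, q is true, so Dia r and q is true.
    At s0: Dia r requires r at some successor in {s1, s2, s4, s5}.
      r holds at s1, so Dia r is true at s0.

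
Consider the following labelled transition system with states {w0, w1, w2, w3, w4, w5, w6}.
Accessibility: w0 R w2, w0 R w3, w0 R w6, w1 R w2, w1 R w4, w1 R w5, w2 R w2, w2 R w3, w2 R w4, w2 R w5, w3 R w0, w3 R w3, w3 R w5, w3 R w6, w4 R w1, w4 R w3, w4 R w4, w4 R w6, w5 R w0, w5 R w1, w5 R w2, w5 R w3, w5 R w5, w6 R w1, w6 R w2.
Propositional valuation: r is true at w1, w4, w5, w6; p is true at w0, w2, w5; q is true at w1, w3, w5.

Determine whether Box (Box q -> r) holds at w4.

At w4: Box (Box q -> r) requires Box q -> r at every successor {w1, w3, w4, w6}.
  At w1: Box q -> r is true.
  At w3: Box q -> r is true.
  At w4: Box q -> r is true.
  At w6: Box q -> r is true.
So Box (Box q -> r) is true at w4.

Yes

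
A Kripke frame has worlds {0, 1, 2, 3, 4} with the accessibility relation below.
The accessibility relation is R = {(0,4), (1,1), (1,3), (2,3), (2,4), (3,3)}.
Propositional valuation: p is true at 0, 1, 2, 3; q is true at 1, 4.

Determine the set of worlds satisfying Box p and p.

1, 3

Let φ = Box p and p. Evaluate φ at each world:
  0 (successors {4}): φ is false.
  1 (successors {1, 3}): φ is true.
  2 (successors {3, 4}): φ is false.
  3 (successors {3}): φ is true.
  4 (successors ∅): φ is false.
For instance, at 3:
  At 3: Box p is true, p is true, so Box p and p is true.
    At 3: Box p requires p at every successor {3}.
      At 3: p is true.
    So Box p is true at 3.
Satisfying worlds: {1, 3}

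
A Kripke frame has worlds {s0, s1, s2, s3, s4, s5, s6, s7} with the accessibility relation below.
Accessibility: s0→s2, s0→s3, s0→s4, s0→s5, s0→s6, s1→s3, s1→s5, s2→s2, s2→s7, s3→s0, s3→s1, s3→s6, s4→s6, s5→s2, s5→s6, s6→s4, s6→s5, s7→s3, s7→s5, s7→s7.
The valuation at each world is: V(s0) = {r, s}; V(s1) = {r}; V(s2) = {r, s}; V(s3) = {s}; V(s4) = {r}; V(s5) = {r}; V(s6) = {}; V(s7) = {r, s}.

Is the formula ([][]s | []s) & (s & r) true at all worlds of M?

No

Let φ = ([][]s | []s) & (s & r). Evaluate φ at each world:
  s0 (successors {s2, s3, s4, s5, s6}): φ is false.
  s1 (successors {s3, s5}): φ is false.
  s2 (successors {s2, s7}): φ is true.
  s3 (successors {s0, s1, s6}): φ is false.
  s4 (successors {s6}): φ is false.
  s5 (successors {s2, s6}): φ is false.
  s6 (successors {s4, s5}): φ is false.
  s7 (successors {s3, s5, s7}): φ is false.
Detail at s0 (counterexample):
  At s0: [][]s | []s is false, s & r is true, so ([][]s | []s) & (s & r) is false.
    At s0: [][]s is false, []s is false, so [][]s | []s is false.
      At s0: [][]s requires []s at every successor {s2, s3, s4, s5, s6}.
        []s fails at s3, so [][]s is false at s0.
      At s0: []s requires s at every successor {s2, s3, s4, s5, s6}.
        s fails at s4, so []s is false at s0.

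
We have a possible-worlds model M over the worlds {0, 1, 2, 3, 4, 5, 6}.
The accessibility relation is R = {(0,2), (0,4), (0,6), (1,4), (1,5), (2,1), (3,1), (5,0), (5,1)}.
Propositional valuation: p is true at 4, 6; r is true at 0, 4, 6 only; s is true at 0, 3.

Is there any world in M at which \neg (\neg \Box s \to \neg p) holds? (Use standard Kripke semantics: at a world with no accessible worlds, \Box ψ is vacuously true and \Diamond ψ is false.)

No

Recall that \Box ψ holds at a world iff ψ holds at every accessible world, and \Diamond ψ holds iff ψ holds at some accessible world.
Let φ = \neg (\neg \Box s \to \neg p). Evaluate φ at each world:
  0 (successors {2, 4, 6}): φ is false.
  1 (successors {4, 5}): φ is false.
  2 (successors {1}): φ is false.
  3 (successors {1}): φ is false.
  4 (successors ∅): φ is false.
  5 (successors {0, 1}): φ is false.
  6 (successors ∅): φ is false.
For instance, at 3:
  At 3: \neg \Box s \to \neg p is true, so \neg (\neg \Box s \to \neg p) is false.
    At 3: \neg \Box s is true, \neg p is true, so \neg \Box s \to \neg p is true.
      At 3: \Box s is false, so \neg \Box s is true.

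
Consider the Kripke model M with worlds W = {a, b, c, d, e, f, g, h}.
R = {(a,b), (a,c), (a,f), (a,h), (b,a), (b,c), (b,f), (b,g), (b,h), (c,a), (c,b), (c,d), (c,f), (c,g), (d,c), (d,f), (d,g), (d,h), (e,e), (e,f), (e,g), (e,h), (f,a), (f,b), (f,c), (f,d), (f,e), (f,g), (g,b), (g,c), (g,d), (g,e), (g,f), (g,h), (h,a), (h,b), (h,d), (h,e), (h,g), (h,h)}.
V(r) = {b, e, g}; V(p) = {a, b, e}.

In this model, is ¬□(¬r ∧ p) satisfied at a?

Recall that □ψ holds at a world iff ψ holds at every accessible world, and ◇ψ holds iff ψ holds at some accessible world.
At a: □(¬r ∧ p) is false, so ¬□(¬r ∧ p) is true.
  At a: □(¬r ∧ p) requires ¬r ∧ p at every successor {b, c, f, h}.
    ¬r ∧ p fails at b, so □(¬r ∧ p) is false at a.

Yes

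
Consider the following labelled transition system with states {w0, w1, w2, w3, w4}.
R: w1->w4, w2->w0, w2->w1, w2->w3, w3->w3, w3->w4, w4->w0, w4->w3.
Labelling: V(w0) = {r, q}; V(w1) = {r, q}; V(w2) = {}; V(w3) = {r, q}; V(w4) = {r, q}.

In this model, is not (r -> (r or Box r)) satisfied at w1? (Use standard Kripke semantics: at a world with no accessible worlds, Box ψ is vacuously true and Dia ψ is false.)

At w1: r -> (r or Box r) is true, so not (r -> (r or Box r)) is false.
  At w1: r is true, r or Box r is true, so r -> (r or Box r) is true.
    At w1: r is true, Box r is true, so r or Box r is true.
      At w1: Box r requires r at every successor {w4}.
        At w4: r is true.
      So Box r is true at w1.

No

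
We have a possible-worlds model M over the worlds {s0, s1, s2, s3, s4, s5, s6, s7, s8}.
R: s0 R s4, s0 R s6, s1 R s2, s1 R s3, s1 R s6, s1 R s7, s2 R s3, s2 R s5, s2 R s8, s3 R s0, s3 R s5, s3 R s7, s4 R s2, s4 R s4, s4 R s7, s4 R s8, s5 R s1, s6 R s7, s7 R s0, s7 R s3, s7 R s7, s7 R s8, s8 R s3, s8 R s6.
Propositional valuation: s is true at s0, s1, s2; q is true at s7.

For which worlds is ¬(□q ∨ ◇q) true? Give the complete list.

Let φ = ¬(□q ∨ ◇q). Evaluate φ at each world:
  s0 (successors {s4, s6}): φ is true.
  s1 (successors {s2, s3, s6, s7}): φ is false.
  s2 (successors {s3, s5, s8}): φ is true.
  s3 (successors {s0, s5, s7}): φ is false.
  s4 (successors {s2, s4, s7, s8}): φ is false.
  s5 (successors {s1}): φ is true.
  s6 (successors {s7}): φ is false.
  s7 (successors {s0, s3, s7, s8}): φ is false.
  s8 (successors {s3, s6}): φ is true.
For instance, at s8:
  At s8: □q ∨ ◇q is false, so ¬(□q ∨ ◇q) is true.
    At s8: □q is false, ◇q is false, so □q ∨ ◇q is false.
      At s8: □q requires q at every successor {s3, s6}.
        q fails at s3, so □q is false at s8.
      At s8: ◇q requires q at some successor in {s3, s6}.
        At s3: q is false.
        At s6: q is false.
      So ◇q is false at s8.
Satisfying worlds: {s0, s2, s5, s8}

s0, s2, s5, s8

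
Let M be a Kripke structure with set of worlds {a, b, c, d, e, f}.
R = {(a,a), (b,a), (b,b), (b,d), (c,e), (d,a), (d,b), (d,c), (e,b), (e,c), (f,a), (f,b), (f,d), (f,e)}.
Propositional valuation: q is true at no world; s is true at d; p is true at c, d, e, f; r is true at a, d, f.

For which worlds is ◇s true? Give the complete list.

b, f

Recall that ◇ψ holds at a world iff ψ holds at some accessible world.
Let φ = ◇s. Evaluate φ at each world:
  a (successors {a}): φ is false.
  b (successors {a, b, d}): φ is true.
  c (successors {e}): φ is false.
  d (successors {a, b, c}): φ is false.
  e (successors {b, c}): φ is false.
  f (successors {a, b, d, e}): φ is true.
For instance, at f:
  At f: ◇s requires s at some successor in {a, b, d, e}.
    s holds at d, so ◇s is true at f.
Satisfying worlds: {b, f}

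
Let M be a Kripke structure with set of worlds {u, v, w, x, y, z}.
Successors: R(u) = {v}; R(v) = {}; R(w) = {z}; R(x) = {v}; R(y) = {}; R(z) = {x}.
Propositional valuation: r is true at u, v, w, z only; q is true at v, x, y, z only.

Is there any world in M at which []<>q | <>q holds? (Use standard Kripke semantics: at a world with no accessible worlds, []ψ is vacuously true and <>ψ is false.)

Yes

Let φ = []<>q | <>q. Evaluate φ at each world:
  u (successors {v}): φ is true.
  v (successors ∅): φ is true.
  w (successors {z}): φ is true.
  x (successors {v}): φ is true.
  y (successors ∅): φ is true.
  z (successors {x}): φ is true.
Detail at u (witness):
  At u: []<>q is false, <>q is true, so []<>q | <>q is true.
    At u: []<>q requires <>q at every successor {v}.
      <>q fails at v, so []<>q is false at u.
    At u: <>q requires q at some successor in {v}.
      q holds at v, so <>q is true at u.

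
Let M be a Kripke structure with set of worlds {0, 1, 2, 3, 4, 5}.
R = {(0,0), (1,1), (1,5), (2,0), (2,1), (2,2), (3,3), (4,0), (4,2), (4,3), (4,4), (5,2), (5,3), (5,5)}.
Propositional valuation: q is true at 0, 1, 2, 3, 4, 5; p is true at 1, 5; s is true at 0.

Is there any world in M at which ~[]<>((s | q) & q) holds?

No

Let φ = ~[]<>((s | q) & q). Evaluate φ at each world:
  0 (successors {0}): φ is false.
  1 (successors {1, 5}): φ is false.
  2 (successors {0, 1, 2}): φ is false.
  3 (successors {3}): φ is false.
  4 (successors {0, 2, 3, 4}): φ is false.
  5 (successors {2, 3, 5}): φ is false.
For instance, at 3:
  At 3: []<>((s | q) & q) is true, so ~[]<>((s | q) & q) is false.
    At 3: []<>((s | q) & q) requires <>((s | q) & q) at every successor {3}.
      At 3: <>((s | q) & q) is true.
    So []<>((s | q) & q) is true at 3.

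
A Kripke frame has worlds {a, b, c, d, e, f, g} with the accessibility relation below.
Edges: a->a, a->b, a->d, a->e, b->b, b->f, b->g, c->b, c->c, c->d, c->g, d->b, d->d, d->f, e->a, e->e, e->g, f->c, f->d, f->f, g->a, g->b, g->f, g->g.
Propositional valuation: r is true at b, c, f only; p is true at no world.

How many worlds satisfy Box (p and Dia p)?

Let φ = Box (p and Dia p). Evaluate φ at each world:
  a (successors {a, b, d, e}): φ is false.
  b (successors {b, f, g}): φ is false.
  c (successors {b, c, d, g}): φ is false.
  d (successors {b, d, f}): φ is false.
  e (successors {a, e, g}): φ is false.
  f (successors {c, d, f}): φ is false.
  g (successors {a, b, f, g}): φ is false.
For instance, at a:
  At a: Box (p and Dia p) requires p and Dia p at every successor {a, b, d, e}.
    p and Dia p fails at a, so Box (p and Dia p) is false at a.
      At a: p is false, Dia p is false, so p and Dia p is false.
Satisfying worlds: none.

0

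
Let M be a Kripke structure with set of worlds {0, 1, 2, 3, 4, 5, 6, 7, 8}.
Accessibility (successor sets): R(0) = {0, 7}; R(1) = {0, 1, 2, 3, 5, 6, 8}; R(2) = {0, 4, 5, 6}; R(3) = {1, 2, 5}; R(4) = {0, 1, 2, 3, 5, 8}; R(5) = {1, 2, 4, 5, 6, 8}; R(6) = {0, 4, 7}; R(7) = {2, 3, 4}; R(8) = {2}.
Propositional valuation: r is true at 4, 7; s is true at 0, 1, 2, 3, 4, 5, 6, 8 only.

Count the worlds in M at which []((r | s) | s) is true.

9

Let φ = []((r | s) | s). Evaluate φ at each world:
  0 (successors {0, 7}): φ is true.
  1 (successors {0, 1, 2, 3, 5, 6, 8}): φ is true.
  2 (successors {0, 4, 5, 6}): φ is true.
  3 (successors {1, 2, 5}): φ is true.
  4 (successors {0, 1, 2, 3, 5, 8}): φ is true.
  5 (successors {1, 2, 4, 5, 6, 8}): φ is true.
  6 (successors {0, 4, 7}): φ is true.
  7 (successors {2, 3, 4}): φ is true.
  8 (successors {2}): φ is true.
For instance, at 2:
  At 2: []((r | s) | s) requires (r | s) | s at every successor {0, 4, 5, 6}.
    At 0: (r | s) | s is true.
    At 4: (r | s) | s is true.
    At 5: (r | s) | s is true.
    At 6: (r | s) | s is true.
  So []((r | s) | s) is true at 2.
Satisfying worlds: {0, 1, 2, 3, 4, 5, 6, 7, 8}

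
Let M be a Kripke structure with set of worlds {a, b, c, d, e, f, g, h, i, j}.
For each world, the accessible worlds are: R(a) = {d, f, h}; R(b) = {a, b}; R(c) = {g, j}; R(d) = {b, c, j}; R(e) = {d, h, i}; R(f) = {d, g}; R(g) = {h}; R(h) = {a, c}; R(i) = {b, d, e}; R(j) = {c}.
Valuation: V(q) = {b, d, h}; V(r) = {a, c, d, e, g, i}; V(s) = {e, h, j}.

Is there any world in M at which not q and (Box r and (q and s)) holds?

No

Let φ = not q and (Box r and (q and s)). Evaluate φ at each world:
  a (successors {d, f, h}): φ is false.
  b (successors {a, b}): φ is false.
  c (successors {g, j}): φ is false.
  d (successors {b, c, j}): φ is false.
  e (successors {d, h, i}): φ is false.
  f (successors {d, g}): φ is false.
  g (successors {h}): φ is false.
  h (successors {a, c}): φ is false.
  i (successors {b, d, e}): φ is false.
  j (successors {c}): φ is false.
For instance, at h:
  At h: not q is false, Box r and (q and s) is true, so not q and (Box r and (q and s)) is false.
    At h: Box r is true, q and s is true, so Box r and (q and s) is true.
      At h: Box r requires r at every successor {a, c}.
        At a: r is true.
        At c: r is true.
      So Box r is true at h.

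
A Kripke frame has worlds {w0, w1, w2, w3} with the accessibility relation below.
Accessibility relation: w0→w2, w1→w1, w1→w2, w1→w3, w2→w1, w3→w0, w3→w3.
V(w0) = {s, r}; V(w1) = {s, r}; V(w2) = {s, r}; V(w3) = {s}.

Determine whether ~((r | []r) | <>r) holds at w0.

At w0: (r | []r) | <>r is true, so ~((r | []r) | <>r) is false.
  At w0: r | []r is true, <>r is true, so (r | []r) | <>r is true.
    At w0: r is true, []r is true, so r | []r is true.
      At w0: []r requires r at every successor {w2}.
        At w2: r is true.
      So []r is true at w0.
    At w0: <>r requires r at some successor in {w2}.
      r holds at w2, so <>r is true at w0.

No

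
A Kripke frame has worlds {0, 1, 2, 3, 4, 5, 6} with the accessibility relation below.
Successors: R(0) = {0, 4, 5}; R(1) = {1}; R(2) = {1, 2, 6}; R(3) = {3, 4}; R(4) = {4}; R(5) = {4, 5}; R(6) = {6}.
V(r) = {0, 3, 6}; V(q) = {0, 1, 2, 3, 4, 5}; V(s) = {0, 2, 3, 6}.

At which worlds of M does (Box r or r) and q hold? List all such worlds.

Let φ = (Box r or r) and q. Evaluate φ at each world:
  0 (successors {0, 4, 5}): φ is true.
  1 (successors {1}): φ is false.
  2 (successors {1, 2, 6}): φ is false.
  3 (successors {3, 4}): φ is true.
  4 (successors {4}): φ is false.
  5 (successors {4, 5}): φ is false.
  6 (successors {6}): φ is false.
For instance, at 4:
  At 4: Box r or r is false, q is true, so (Box r or r) and q is false.
    At 4: Box r is false, r is false, so Box r or r is false.
      At 4: Box r requires r at every successor {4}.
        r fails at 4, so Box r is false at 4.
Satisfying worlds: {0, 3}

0, 3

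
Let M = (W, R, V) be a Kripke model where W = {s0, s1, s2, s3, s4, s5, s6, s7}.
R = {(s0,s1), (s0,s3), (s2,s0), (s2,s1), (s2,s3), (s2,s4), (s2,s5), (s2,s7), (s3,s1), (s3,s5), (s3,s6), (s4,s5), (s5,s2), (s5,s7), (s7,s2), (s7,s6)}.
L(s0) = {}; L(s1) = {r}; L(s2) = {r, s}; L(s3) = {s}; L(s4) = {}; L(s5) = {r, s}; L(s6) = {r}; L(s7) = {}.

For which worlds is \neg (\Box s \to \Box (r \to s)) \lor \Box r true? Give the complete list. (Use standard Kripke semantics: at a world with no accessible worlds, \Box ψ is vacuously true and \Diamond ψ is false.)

s1, s3, s4, s6, s7

Let φ = \neg (\Box s \to \Box (r \to s)) \lor \Box r. Evaluate φ at each world:
  s0 (successors {s1, s3}): φ is false.
  s1 (successors ∅): φ is true.
  s2 (successors {s0, s1, s3, s4, s5, s7}): φ is false.
  s3 (successors {s1, s5, s6}): φ is true.
  s4 (successors {s5}): φ is true.
  s5 (successors {s2, s7}): φ is false.
  s6 (successors ∅): φ is true.
  s7 (successors {s2, s6}): φ is true.
For instance, at s2:
  At s2: \neg (\Box s \to \Box (r \to s)) is false, \Box r is false, so \neg (\Box s \to \Box (r \to s)) \lor \Box r is false.
    At s2: \Box s \to \Box (r \to s) is true, so \neg (\Box s \to \Box (r \to s)) is false.
      At s2: \Box s is false, \Box (r \to s) is false, so \Box s \to \Box (r \to s) is true.
    At s2: \Box r requires r at every successor {s0, s1, s3, s4, s5, s7}.
      r fails at s0, so \Box r is false at s2.
Satisfying worlds: {s1, s3, s4, s6, s7}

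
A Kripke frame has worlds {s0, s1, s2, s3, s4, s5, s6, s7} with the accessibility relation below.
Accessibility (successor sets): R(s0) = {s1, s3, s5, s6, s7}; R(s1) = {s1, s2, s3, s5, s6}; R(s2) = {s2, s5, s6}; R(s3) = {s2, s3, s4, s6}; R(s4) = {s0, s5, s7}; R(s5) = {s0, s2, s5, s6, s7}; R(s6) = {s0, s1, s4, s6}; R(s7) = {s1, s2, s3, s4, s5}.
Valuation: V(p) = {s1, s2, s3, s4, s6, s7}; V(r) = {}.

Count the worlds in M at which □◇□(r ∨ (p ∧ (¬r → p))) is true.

Recall that □ψ holds at a world iff ψ holds at every accessible world, and ◇ψ holds iff ψ holds at some accessible world.
Let φ = □◇□(r ∨ (p ∧ (¬r → p))). Evaluate φ at each world:
  s0 (successors {s1, s3, s5, s6, s7}): φ is false.
  s1 (successors {s1, s2, s3, s5, s6}): φ is false.
  s2 (successors {s2, s5, s6}): φ is false.
  s3 (successors {s2, s3, s4, s6}): φ is false.
  s4 (successors {s0, s5, s7}): φ is false.
  s5 (successors {s0, s2, s5, s6, s7}): φ is false.
  s6 (successors {s0, s1, s4, s6}): φ is false.
  s7 (successors {s1, s2, s3, s4, s5}): φ is false.
For instance, at s3:
  At s3: □◇□(r ∨ (p ∧ (¬r → p))) requires ◇□(r ∨ (p ∧ (¬r → p))) at every successor {s2, s3, s4, s6}.
    ◇□(r ∨ (p ∧ (¬r → p))) fails at s2, so □◇□(r ∨ (p ∧ (¬r → p))) is false at s3.
      At s2: ◇□(r ∨ (p ∧ (¬r → p))) requires □(r ∨ (p ∧ (¬r → p))) at some successor in {s2, s5, s6}.
        At s2: □(r ∨ (p ∧ (¬r → p))) is false.
        At s5: □(r ∨ (p ∧ (¬r → p))) is false.
        At s6: □(r ∨ (p ∧ (¬r → p))) is false.
      So ◇□(r ∨ (p ∧ (¬r → p))) is false at s2.
Satisfying worlds: none.

0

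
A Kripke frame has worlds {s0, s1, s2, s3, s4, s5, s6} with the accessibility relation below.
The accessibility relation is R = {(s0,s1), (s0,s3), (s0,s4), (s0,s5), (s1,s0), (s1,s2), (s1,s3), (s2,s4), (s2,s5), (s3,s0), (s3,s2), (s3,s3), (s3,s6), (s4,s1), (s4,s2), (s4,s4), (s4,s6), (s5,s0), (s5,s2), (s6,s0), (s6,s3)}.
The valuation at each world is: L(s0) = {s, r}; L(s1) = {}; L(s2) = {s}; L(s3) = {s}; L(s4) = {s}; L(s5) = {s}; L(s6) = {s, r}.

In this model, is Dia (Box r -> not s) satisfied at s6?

Yes

At s6: Dia (Box r -> not s) requires Box r -> not s at some successor in {s0, s3}.
  Box r -> not s holds at s0, so Dia (Box r -> not s) is true at s6.
    At s0: Box r is false, not s is false, so Box r -> not s is true.
      At s0: Box r requires r at every successor {s1, s3, s4, s5}.
        r fails at s1, so Box r is false at s0.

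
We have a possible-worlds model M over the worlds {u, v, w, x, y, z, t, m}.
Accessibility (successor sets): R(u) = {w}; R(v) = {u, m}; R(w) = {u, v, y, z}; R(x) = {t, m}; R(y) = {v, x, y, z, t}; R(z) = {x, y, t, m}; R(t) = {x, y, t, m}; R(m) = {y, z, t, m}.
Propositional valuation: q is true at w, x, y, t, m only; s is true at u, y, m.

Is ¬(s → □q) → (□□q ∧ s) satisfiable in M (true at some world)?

Yes

Recall that □ψ holds at a world iff ψ holds at every accessible world, and ◇ψ holds iff ψ holds at some accessible world.
Let φ = ¬(s → □q) → (□□q ∧ s). Evaluate φ at each world:
  u (successors {w}): φ is true.
  v (successors {u, m}): φ is true.
  w (successors {u, v, y, z}): φ is true.
  x (successors {t, m}): φ is true.
  y (successors {v, x, y, z, t}): φ is false.
  z (successors {x, y, t, m}): φ is true.
  t (successors {x, y, t, m}): φ is true.
  m (successors {y, z, t, m}): φ is false.
Detail at u (witness):
  At u: ¬(s → □q) is false, □□q ∧ s is false, so ¬(s → □q) → (□□q ∧ s) is true.
    At u: s → □q is true, so ¬(s → □q) is false.
      At u: s is true, □q is true, so s → □q is true.
    At u: □□q is false, s is true, so □□q ∧ s is false.
      At u: □□q requires □q at every successor {w}.
        □q fails at w, so □□q is false at u.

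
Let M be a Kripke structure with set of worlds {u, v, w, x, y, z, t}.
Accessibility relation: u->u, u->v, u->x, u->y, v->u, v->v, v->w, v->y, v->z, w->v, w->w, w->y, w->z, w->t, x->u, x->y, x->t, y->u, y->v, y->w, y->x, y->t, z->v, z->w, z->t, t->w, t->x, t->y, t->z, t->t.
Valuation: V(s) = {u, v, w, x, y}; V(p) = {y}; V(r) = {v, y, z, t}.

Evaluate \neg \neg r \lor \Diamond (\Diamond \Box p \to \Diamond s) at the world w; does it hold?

Recall that \Box ψ holds at a world iff ψ holds at every accessible world, and \Diamond ψ holds iff ψ holds at some accessible world.
At w: \neg \neg r is false, \Diamond (\Diamond \Box p \to \Diamond s) is true, so \neg \neg r \lor \Diamond (\Diamond \Box p \to \Diamond s) is true.
  At w: \Diamond (\Diamond \Box p \to \Diamond s) requires \Diamond \Box p \to \Diamond s at some successor in {v, w, y, z, t}.
    \Diamond \Box p \to \Diamond s holds at v, so \Diamond (\Diamond \Box p \to \Diamond s) is true at w.
      At v: \Diamond \Box p is false, \Diamond s is true, so \Diamond \Box p \to \Diamond s is true.

Yes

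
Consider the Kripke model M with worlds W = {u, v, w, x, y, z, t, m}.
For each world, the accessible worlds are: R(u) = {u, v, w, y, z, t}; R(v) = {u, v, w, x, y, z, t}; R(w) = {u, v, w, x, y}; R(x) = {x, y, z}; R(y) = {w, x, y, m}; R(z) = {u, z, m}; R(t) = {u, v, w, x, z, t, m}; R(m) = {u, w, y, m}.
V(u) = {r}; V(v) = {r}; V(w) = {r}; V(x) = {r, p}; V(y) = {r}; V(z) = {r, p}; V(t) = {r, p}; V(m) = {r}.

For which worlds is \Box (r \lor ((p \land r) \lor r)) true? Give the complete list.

Let φ = \Box (r \lor ((p \land r) \lor r)). Evaluate φ at each world:
  u (successors {u, v, w, y, z, t}): φ is true.
  v (successors {u, v, w, x, y, z, t}): φ is true.
  w (successors {u, v, w, x, y}): φ is true.
  x (successors {x, y, z}): φ is true.
  y (successors {w, x, y, m}): φ is true.
  z (successors {u, z, m}): φ is true.
  t (successors {u, v, w, x, z, t, m}): φ is true.
  m (successors {u, w, y, m}): φ is true.
For instance, at x:
  At x: \Box (r \lor ((p \land r) \lor r)) requires r \lor ((p \land r) \lor r) at every successor {x, y, z}.
    At x: r \lor ((p \land r) \lor r) is true.
    At y: r \lor ((p \land r) \lor r) is true.
    At z: r \lor ((p \land r) \lor r) is true.
  So \Box (r \lor ((p \land r) \lor r)) is true at x.
Satisfying worlds: {u, v, w, x, y, z, t, m}

u, v, w, x, y, z, t, m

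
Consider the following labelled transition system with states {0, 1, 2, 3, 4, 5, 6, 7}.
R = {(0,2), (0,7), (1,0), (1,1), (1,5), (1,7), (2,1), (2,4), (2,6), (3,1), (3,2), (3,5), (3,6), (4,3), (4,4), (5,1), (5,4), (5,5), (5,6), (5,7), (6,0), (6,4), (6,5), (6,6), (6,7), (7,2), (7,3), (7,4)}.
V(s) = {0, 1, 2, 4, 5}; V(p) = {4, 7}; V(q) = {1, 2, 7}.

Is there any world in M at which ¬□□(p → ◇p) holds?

Recall that □ψ holds at a world iff ψ holds at every accessible world, and ◇ψ holds iff ψ holds at some accessible world.
Let φ = ¬□□(p → ◇p). Evaluate φ at each world:
  0 (successors {2, 7}): φ is false.
  1 (successors {0, 1, 5, 7}): φ is false.
  2 (successors {1, 4, 6}): φ is false.
  3 (successors {1, 2, 5, 6}): φ is false.
  4 (successors {3, 4}): φ is false.
  5 (successors {1, 4, 5, 6, 7}): φ is false.
  6 (successors {0, 4, 5, 6, 7}): φ is false.
  7 (successors {2, 3, 4}): φ is false.
For instance, at 4:
  At 4: □□(p → ◇p) is true, so ¬□□(p → ◇p) is false.
    At 4: □□(p → ◇p) requires □(p → ◇p) at every successor {3, 4}.
      At 3: □(p → ◇p) is true.
      At 4: □(p → ◇p) is true.
    So □□(p → ◇p) is true at 4.

No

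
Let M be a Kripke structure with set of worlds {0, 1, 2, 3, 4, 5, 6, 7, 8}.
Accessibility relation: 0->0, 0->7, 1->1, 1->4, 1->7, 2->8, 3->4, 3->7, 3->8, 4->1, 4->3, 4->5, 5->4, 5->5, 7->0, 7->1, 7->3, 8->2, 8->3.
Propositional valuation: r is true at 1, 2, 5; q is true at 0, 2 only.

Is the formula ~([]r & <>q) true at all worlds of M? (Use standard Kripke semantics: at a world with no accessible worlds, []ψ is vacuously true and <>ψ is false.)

Yes

Let φ = ~([]r & <>q). Evaluate φ at each world:
  0 (successors {0, 7}): φ is true.
  1 (successors {1, 4, 7}): φ is true.
  2 (successors {8}): φ is true.
  3 (successors {4, 7, 8}): φ is true.
  4 (successors {1, 3, 5}): φ is true.
  5 (successors {4, 5}): φ is true.
  6 (successors ∅): φ is true.
  7 (successors {0, 1, 3}): φ is true.
  8 (successors {2, 3}): φ is true.
For instance, at 8:
  At 8: []r & <>q is false, so ~([]r & <>q) is true.
    At 8: []r is false, <>q is true, so []r & <>q is false.
      At 8: []r requires r at every successor {2, 3}.
        r fails at 3, so []r is false at 8.
      At 8: <>q requires q at some successor in {2, 3}.
        q holds at 2, so <>q is true at 8.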